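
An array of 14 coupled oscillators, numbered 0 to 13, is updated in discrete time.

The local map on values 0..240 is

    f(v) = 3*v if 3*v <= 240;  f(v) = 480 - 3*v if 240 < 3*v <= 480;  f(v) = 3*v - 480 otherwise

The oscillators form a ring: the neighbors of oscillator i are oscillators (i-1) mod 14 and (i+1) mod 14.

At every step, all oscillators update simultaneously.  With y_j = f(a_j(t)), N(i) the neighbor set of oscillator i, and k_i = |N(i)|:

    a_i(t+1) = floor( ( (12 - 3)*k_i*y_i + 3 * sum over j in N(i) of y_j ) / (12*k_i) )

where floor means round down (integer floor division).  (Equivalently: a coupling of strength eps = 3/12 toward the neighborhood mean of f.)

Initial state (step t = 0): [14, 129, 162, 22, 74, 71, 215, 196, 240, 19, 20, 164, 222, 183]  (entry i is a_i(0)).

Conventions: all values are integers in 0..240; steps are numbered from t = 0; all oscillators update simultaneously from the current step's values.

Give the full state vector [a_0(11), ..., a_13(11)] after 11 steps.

Answer: [137, 176, 207, 149, 180, 203, 112, 153, 62, 34, 146, 202, 134, 81]

Derivation:
t=0: [14, 129, 162, 22, 74, 71, 215, 196, 240, 19, 20, 164, 222, 183]
t=1: [51, 75, 24, 78, 201, 208, 163, 131, 200, 80, 53, 39, 149, 80]
t=2: [172, 196, 111, 199, 139, 124, 35, 81, 130, 214, 163, 111, 69, 203]
t=3: [56, 103, 138, 114, 75, 102, 121, 202, 117, 133, 45, 137, 189, 127]
t=4: [159, 157, 88, 139, 207, 173, 125, 125, 122, 93, 120, 79, 86, 106]
t=5: [23, 34, 171, 91, 118, 60, 96, 106, 123, 180, 144, 220, 216, 149]
t=6: [68, 89, 63, 175, 142, 174, 186, 159, 111, 64, 66, 162, 152, 54]
t=7: [199, 208, 174, 64, 51, 48, 64, 30, 134, 187, 173, 32, 39, 150]
t=8: [109, 127, 73, 168, 156, 151, 173, 101, 79, 75, 51, 91, 103, 51]
t=9: [146, 120, 179, 46, 15, 26, 54, 167, 228, 217, 168, 195, 173, 155]
t=10: [48, 102, 75, 116, 60, 84, 133, 61, 177, 156, 52, 86, 44, 21]
t=11: [137, 176, 207, 149, 180, 203, 112, 153, 62, 34, 146, 202, 134, 81]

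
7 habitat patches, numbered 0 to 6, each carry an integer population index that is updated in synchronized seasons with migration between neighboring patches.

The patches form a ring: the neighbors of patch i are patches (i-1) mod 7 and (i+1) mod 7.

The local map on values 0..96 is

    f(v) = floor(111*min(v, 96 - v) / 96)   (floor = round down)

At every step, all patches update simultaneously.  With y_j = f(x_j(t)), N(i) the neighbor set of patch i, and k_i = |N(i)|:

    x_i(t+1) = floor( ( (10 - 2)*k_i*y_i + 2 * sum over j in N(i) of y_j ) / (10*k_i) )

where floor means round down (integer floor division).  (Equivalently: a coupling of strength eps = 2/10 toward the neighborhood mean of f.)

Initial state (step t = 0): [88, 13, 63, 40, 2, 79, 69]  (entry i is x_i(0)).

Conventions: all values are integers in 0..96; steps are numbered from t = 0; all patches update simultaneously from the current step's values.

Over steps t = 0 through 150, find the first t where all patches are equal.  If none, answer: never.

Answer: never
Key observation: The state at step 14 reappears at step 18 — the system is in a cycle of period 4 from step 14 on.  No step 0..18 is synchronized, and the cycle repeats forever, so no step up to 150 (or ever) has all patches equal.

Derivation:
t=0: [88, 13, 63, 40, 2, 79, 69]  (not all equal)
t=1: [11, 16, 36, 40, 8, 18, 27]  (not all equal)
t=2: [14, 19, 39, 41, 13, 20, 28]  (not all equal)
t=3: [18, 22, 42, 43, 19, 23, 29]  (not all equal)
t=4: [21, 26, 45, 46, 24, 26, 31]  (not all equal)
t=5: [25, 31, 49, 50, 29, 30, 33]  (not all equal)
t=6: [29, 36, 52, 51, 35, 34, 36]  (not all equal)
t=7: [34, 41, 49, 50, 41, 39, 40]  (not all equal)
t=8: [40, 46, 53, 52, 47, 45, 45]  (not all equal)
t=9: [47, 51, 49, 50, 53, 52, 51]  (not all equal)
t=10: [53, 52, 53, 52, 49, 50, 52]  (not all equal)
t=11: [49, 49, 49, 50, 53, 52, 50]  (not all equal)
t=12: [53, 54, 53, 52, 49, 50, 52]  (not all equal)
t=13: [49, 48, 49, 50, 53, 52, 50]  (not all equal)
t=14: [54, 54, 54, 52, 49, 50, 52]  (not all equal)
t=15: [48, 48, 48, 50, 53, 52, 50]  (not all equal)
t=16: [54, 55, 54, 52, 49, 50, 52]  (not all equal)
t=17: [48, 47, 48, 50, 53, 52, 50]  (not all equal)
t=18: [54, 54, 54, 52, 49, 50, 52]  (not all equal)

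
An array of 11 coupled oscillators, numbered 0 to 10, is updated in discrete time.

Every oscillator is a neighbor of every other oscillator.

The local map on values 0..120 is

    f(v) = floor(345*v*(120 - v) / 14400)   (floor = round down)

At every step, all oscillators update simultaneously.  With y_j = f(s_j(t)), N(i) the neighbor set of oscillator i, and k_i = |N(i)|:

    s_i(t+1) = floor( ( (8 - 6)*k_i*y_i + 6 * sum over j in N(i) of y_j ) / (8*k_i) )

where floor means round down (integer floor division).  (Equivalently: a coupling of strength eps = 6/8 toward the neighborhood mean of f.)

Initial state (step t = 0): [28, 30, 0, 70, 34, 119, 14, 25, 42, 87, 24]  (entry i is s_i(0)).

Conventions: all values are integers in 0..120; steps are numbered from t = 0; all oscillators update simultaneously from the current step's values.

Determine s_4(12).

Simulating step by step:
t=0: [28, 30, 0, 70, 34, 119, 14, 25, 42, 87, 24]
t=1: [53, 54, 42, 57, 55, 43, 49, 52, 56, 54, 52]
t=2: [83, 83, 82, 83, 83, 82, 83, 83, 83, 83, 83]
t=3: [73, 73, 73, 73, 73, 73, 73, 73, 73, 73, 73]
t=4: [82, 82, 82, 82, 82, 82, 82, 82, 82, 82, 82]
t=5: [74, 74, 74, 74, 74, 74, 74, 74, 74, 74, 74]
t=6: [81, 81, 81, 81, 81, 81, 81, 81, 81, 81, 81]
t=7: [75, 75, 75, 75, 75, 75, 75, 75, 75, 75, 75]
t=8: [80, 80, 80, 80, 80, 80, 80, 80, 80, 80, 80]
t=9: [76, 76, 76, 76, 76, 76, 76, 76, 76, 76, 76]
t=10: [80, 80, 80, 80, 80, 80, 80, 80, 80, 80, 80]
t=11: [76, 76, 76, 76, 76, 76, 76, 76, 76, 76, 76]
t=12: [80, 80, 80, 80, 80, 80, 80, 80, 80, 80, 80]

Answer: s_4(12) = 80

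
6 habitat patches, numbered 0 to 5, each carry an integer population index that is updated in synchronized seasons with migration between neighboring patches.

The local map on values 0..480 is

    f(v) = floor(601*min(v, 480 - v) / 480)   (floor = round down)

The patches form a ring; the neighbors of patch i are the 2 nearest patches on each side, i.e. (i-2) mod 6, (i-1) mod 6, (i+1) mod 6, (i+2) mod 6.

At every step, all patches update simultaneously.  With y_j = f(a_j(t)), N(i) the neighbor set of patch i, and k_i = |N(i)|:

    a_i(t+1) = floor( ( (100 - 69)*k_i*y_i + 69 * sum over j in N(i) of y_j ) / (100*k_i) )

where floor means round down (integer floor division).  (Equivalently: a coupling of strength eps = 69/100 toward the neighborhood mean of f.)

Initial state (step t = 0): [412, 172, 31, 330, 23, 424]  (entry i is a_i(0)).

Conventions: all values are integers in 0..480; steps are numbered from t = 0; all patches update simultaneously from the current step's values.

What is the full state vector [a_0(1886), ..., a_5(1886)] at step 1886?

Simulating step by step:
t=0: [412, 172, 31, 330, 23, 424]
t=1: [86, 132, 100, 118, 74, 110]
t=2: [122, 140, 126, 135, 117, 130]
t=3: [157, 164, 159, 162, 155, 160]
t=4: [198, 201, 199, 200, 197, 199]
t=5: [248, 249, 248, 249, 247, 248]
t=6: [290, 289, 289, 289, 290, 289]
t=7: [238, 238, 238, 238, 238, 238]
t=8: [297, 297, 297, 297, 297, 297]
t=9: [229, 229, 229, 229, 229, 229]
t=10: [286, 286, 286, 286, 286, 286]
t=11: [242, 242, 242, 242, 242, 242]
t=12: [297, 297, 297, 297, 297, 297]

Answer: [286, 286, 286, 286, 286, 286]
Key observation: The state at step 8, [297, 297, 297, 297, 297, 297], reappears at step 12: the system is in a cycle of period 4 from step 8 on.  Therefore the state at step 1886 equals the state at step 8 + ((1886 - 8) mod 4) = 10, which is [286, 286, 286, 286, 286, 286].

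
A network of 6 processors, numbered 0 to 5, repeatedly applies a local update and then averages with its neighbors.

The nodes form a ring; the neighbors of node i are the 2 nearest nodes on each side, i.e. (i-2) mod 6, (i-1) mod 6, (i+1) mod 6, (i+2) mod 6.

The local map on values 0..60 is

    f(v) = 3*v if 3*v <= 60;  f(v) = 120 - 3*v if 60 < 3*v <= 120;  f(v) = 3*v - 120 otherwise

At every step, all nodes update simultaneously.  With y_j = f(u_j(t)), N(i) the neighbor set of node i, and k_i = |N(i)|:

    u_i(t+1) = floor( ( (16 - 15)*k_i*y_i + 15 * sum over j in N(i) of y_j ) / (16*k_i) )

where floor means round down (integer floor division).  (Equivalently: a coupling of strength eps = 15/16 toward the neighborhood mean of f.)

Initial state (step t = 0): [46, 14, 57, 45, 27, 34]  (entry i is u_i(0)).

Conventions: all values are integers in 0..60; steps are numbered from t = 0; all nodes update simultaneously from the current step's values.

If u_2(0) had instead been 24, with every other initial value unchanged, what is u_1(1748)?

Simulating step by step:
t=0: [46, 14, 24, 45, 27, 34]
t=1: [35, 25, 29, 35, 25, 27]
t=2: [38, 26, 30, 38, 26, 30]
t=3: [34, 19, 24, 34, 19, 24]
t=4: [50, 34, 38, 50, 34, 38]
t=5: [13, 18, 22, 13, 18, 22]
t=6: [53, 46, 46, 53, 46, 46]
t=7: [19, 27, 27, 19, 27, 27]
t=8: [40, 47, 47, 40, 47, 47]
t=9: [19, 11, 11, 19, 11, 11]
t=10: [34, 44, 44, 34, 44, 44]
t=11: [12, 14, 14, 12, 14, 14]
t=12: [41, 39, 39, 41, 39, 39]
t=13: [3, 3, 3, 3, 3, 3]
t=14: [9, 9, 9, 9, 9, 9]
t=15: [27, 27, 27, 27, 27, 27]
t=16: [39, 39, 39, 39, 39, 39]
t=17: [3, 3, 3, 3, 3, 3]

Answer: u_1(1748) = 39
Key observation: The state at step 13, [3, 3, 3, 3, 3, 3], reappears at step 17: the system is in a cycle of period 4 from step 13 on.  Therefore the state at step 1748 equals the state at step 13 + ((1748 - 13) mod 4) = 16, which is [39, 39, 39, 39, 39, 39].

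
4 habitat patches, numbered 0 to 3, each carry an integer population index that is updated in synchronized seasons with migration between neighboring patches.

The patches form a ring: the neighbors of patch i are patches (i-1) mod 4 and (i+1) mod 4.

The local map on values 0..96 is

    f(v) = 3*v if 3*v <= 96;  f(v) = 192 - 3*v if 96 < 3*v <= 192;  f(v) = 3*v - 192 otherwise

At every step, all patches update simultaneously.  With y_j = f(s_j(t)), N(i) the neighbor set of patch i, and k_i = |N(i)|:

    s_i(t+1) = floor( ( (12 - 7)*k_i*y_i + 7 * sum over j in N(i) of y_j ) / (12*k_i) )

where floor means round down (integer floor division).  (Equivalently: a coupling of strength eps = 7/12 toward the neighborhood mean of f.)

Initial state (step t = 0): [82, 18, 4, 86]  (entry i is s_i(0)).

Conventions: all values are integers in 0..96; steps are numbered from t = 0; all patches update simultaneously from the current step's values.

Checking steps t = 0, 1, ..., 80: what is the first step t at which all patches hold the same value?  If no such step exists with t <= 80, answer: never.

Answer: 15
Key observation: Synchronization is absorbing here: once all patches are equal they stay equal, and step 15 is the first all-equal step.

Derivation:
t=0: [82, 18, 4, 86]  (not all equal)
t=1: [57, 41, 40, 46]  (not all equal)
t=2: [44, 55, 65, 49]  (not all equal)
t=3: [46, 29, 22, 37]  (not all equal)
t=4: [71, 71, 76, 68]  (not all equal)
t=5: [18, 25, 24, 21]  (not all equal)
t=6: [62, 68, 70, 63]  (not all equal)
t=7: [6, 12, 11, 8]  (not all equal)
t=8: [25, 29, 31, 24]  (not all equal)
t=9: [77, 85, 85, 79]  (not all equal)
t=10: [47, 56, 57, 48]  (not all equal)
t=11: [42, 31, 29, 41]  (not all equal)
t=12: [74, 83, 83, 73]  (not all equal)
t=13: [37, 49, 48, 36]  (not all equal)
t=14: [71, 56, 57, 72]  (not all equal)
t=15: [22, 22, 22, 22]  (all equal)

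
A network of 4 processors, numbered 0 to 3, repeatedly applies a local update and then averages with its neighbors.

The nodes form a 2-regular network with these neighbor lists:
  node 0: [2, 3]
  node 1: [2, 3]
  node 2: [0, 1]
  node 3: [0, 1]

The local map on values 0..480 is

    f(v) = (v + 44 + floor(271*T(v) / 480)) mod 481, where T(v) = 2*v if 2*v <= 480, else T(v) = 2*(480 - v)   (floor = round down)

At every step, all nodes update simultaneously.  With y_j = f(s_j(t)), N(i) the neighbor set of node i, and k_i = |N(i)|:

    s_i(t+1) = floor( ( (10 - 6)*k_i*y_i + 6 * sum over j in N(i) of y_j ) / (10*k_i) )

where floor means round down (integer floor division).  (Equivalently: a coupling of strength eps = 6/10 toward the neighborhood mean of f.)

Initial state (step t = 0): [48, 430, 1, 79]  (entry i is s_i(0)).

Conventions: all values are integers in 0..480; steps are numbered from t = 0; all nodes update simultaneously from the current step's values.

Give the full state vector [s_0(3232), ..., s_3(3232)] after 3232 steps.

Simulating step by step:
t=0: [48, 430, 1, 79]
t=1: [135, 97, 76, 143]
t=2: [298, 265, 256, 313]
t=3: [66, 68, 69, 66]
t=4: [185, 187, 187, 185]
t=5: [438, 440, 440, 438]
t=6: [48, 48, 48, 48]
t=7: [146, 146, 146, 146]
t=8: [354, 354, 354, 354]
t=9: [59, 59, 59, 59]
t=10: [169, 169, 169, 169]
t=11: [403, 403, 403, 403]
t=12: [52, 52, 52, 52]
t=13: [154, 154, 154, 154]
t=14: [371, 371, 371, 371]
t=15: [57, 57, 57, 57]
t=16: [165, 165, 165, 165]
t=17: [395, 395, 395, 395]
t=18: [53, 53, 53, 53]
t=19: [156, 156, 156, 156]
t=20: [376, 376, 376, 376]
t=21: [56, 56, 56, 56]
t=22: [163, 163, 163, 163]
t=23: [391, 391, 391, 391]
t=24: [54, 54, 54, 54]
t=25: [158, 158, 158, 158]
t=26: [380, 380, 380, 380]
t=27: [55, 55, 55, 55]
t=28: [161, 161, 161, 161]
t=29: [386, 386, 386, 386]
t=30: [55, 55, 55, 55]

Answer: [161, 161, 161, 161]
Key observation: The state at step 27, [55, 55, 55, 55], reappears at step 30: the system is in a cycle of period 3 from step 27 on.  Therefore the state at step 3232 equals the state at step 27 + ((3232 - 27) mod 3) = 28, which is [161, 161, 161, 161].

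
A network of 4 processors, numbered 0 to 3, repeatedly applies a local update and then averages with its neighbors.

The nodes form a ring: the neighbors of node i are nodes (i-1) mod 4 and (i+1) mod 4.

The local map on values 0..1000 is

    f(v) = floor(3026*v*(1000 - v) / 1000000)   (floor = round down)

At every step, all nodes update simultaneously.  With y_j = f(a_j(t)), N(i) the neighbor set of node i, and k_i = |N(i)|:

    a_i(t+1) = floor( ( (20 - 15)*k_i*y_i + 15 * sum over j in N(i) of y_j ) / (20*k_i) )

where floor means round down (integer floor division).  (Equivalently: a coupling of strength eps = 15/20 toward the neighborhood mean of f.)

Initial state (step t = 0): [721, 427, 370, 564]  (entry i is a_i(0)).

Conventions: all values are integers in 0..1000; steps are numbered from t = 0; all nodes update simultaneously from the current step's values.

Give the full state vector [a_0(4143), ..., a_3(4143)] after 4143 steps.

Answer: [702, 702, 702, 702]
Key observation: The state at step 7, [702, 702, 702, 702], reappears at step 9: the system is in a cycle of period 2 from step 7 on.  Therefore the state at step 4143 equals the state at step 7 + ((4143 - 7) mod 2) = 7, which is [702, 702, 702, 702].

Derivation:
t=0: [721, 427, 370, 564]
t=1: [708, 677, 732, 678]
t=2: [651, 622, 643, 621]
t=3: [705, 695, 707, 695]
t=4: [638, 630, 637, 630]
t=5: [703, 700, 703, 700]
t=6: [634, 632, 634, 632]
t=7: [702, 702, 702, 702]
t=8: [633, 633, 633, 633]
t=9: [702, 702, 702, 702]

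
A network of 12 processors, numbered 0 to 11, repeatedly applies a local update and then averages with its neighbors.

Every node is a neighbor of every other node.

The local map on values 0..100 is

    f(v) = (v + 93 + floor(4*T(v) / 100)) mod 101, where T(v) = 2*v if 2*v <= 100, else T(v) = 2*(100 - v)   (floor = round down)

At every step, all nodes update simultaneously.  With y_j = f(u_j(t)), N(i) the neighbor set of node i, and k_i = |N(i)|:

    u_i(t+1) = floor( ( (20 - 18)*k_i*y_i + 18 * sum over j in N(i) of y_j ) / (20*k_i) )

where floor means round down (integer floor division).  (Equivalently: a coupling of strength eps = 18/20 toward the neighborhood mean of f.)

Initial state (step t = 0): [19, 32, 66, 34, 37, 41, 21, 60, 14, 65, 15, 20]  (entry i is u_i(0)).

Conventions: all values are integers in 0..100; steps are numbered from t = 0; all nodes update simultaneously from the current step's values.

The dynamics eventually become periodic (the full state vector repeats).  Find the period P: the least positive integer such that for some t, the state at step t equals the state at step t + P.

Simulating step by step:
t=0: [19, 32, 66, 34, 37, 41, 21, 60, 14, 65, 15, 20]
t=1: [28, 29, 29, 29, 29, 29, 28, 29, 28, 29, 28, 28]
t=2: [22, 22, 22, 22, 22, 22, 22, 22, 22, 22, 22, 22]
t=3: [15, 15, 15, 15, 15, 15, 15, 15, 15, 15, 15, 15]
t=4: [8, 8, 8, 8, 8, 8, 8, 8, 8, 8, 8, 8]
t=5: [0, 0, 0, 0, 0, 0, 0, 0, 0, 0, 0, 0]
t=6: [93, 93, 93, 93, 93, 93, 93, 93, 93, 93, 93, 93]
t=7: [85, 85, 85, 85, 85, 85, 85, 85, 85, 85, 85, 85]
t=8: [78, 78, 78, 78, 78, 78, 78, 78, 78, 78, 78, 78]
t=9: [71, 71, 71, 71, 71, 71, 71, 71, 71, 71, 71, 71]
t=10: [65, 65, 65, 65, 65, 65, 65, 65, 65, 65, 65, 65]
t=11: [59, 59, 59, 59, 59, 59, 59, 59, 59, 59, 59, 59]
t=12: [54, 54, 54, 54, 54, 54, 54, 54, 54, 54, 54, 54]
t=13: [49, 49, 49, 49, 49, 49, 49, 49, 49, 49, 49, 49]
t=14: [44, 44, 44, 44, 44, 44, 44, 44, 44, 44, 44, 44]
t=15: [39, 39, 39, 39, 39, 39, 39, 39, 39, 39, 39, 39]
t=16: [34, 34, 34, 34, 34, 34, 34, 34, 34, 34, 34, 34]
t=17: [28, 28, 28, 28, 28, 28, 28, 28, 28, 28, 28, 28]
t=18: [22, 22, 22, 22, 22, 22, 22, 22, 22, 22, 22, 22]

Answer: 16
Key observation: The state at step 2, [22, 22, 22, 22, 22, 22, 22, 22, 22, 22, 22, 22], reappears at step 18 — and no state repeats earlier — so the cycle the system enters has period 16.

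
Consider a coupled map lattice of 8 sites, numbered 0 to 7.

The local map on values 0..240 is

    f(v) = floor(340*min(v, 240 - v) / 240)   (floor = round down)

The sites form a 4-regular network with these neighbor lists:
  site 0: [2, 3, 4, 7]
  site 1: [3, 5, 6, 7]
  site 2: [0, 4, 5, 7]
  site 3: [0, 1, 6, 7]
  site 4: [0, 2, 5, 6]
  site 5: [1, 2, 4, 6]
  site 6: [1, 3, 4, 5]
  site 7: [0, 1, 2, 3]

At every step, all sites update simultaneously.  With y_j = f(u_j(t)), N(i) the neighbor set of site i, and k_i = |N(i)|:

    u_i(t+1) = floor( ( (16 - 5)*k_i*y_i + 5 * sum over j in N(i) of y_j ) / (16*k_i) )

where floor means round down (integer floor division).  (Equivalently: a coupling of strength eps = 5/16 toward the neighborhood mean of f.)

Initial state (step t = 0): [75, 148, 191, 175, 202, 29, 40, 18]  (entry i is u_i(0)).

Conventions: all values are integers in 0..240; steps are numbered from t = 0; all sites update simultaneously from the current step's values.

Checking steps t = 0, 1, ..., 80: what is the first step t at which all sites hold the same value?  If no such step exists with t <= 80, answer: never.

Simulating step by step:
t=0: [75, 148, 191, 175, 202, 29, 40, 18]  (not all equal)
t=1: [91, 106, 65, 88, 57, 52, 63, 48]  (not all equal)
t=2: [116, 130, 90, 119, 84, 82, 94, 85]  (not all equal)
t=3: [154, 148, 127, 160, 124, 121, 135, 130]  (not all equal)
t=4: [129, 135, 157, 120, 159, 162, 146, 147]  (not all equal)
t=5: [149, 144, 120, 161, 118, 115, 133, 136]  (not all equal)
t=6: [134, 138, 164, 120, 162, 160, 148, 143]  (not all equal)
t=7: [144, 141, 113, 160, 114, 116, 131, 138]  (not all equal)
t=8: [138, 141, 157, 122, 158, 160, 151, 141]  (not all equal)
t=9: [141, 138, 120, 157, 118, 116, 128, 140]  (not all equal)
t=10: [142, 144, 164, 125, 164, 162, 154, 141]  (not all equal)
t=11: [135, 135, 112, 153, 110, 112, 123, 138]  (not all equal)
t=12: [147, 147, 155, 131, 155, 157, 159, 144]  (not all equal)
t=13: [131, 130, 121, 145, 120, 118, 119, 135]  (not all equal)
t=14: [154, 154, 165, 140, 168, 166, 164, 149]  (not all equal)
t=15: [120, 120, 108, 134, 104, 105, 110, 126]  (not all equal)
t=16: [164, 164, 154, 154, 149, 150, 154, 160]  (not all equal)
t=17: [111, 111, 120, 118, 125, 124, 120, 113]  (not all equal)
t=18: [159, 159, 167, 165, 163, 164, 167, 160]  (not all equal)
t=19: [112, 111, 105, 107, 108, 107, 104, 111]  (not all equal)
t=20: [156, 155, 150, 152, 152, 151, 148, 155]  (not all equal)
t=21: [120, 121, 125, 123, 124, 125, 127, 120]  (not all equal)
t=22: [168, 166, 163, 165, 163, 162, 161, 168]  (not all equal)
t=23: [103, 105, 107, 105, 108, 109, 109, 103]  (not all equal)
t=24: [146, 148, 150, 148, 152, 153, 152, 145]  (not all equal)
t=25: [131, 129, 127, 130, 124, 124, 124, 132]  (not all equal)
t=26: [155, 157, 159, 155, 162, 163, 162, 154]  (not all equal)
t=27: [118, 116, 114, 119, 111, 110, 111, 119]  (not all equal)
t=28: [165, 163, 161, 166, 157, 156, 158, 167]  (not all equal)
t=29: [106, 109, 111, 105, 115, 117, 114, 104]  (not all equal)
t=30: [151, 154, 156, 149, 160, 162, 159, 148]  (not all equal)
t=31: [124, 120, 119, 126, 114, 112, 115, 127]  (not all equal)
t=32: [163, 166, 165, 161, 161, 160, 162, 161]  (not all equal)
t=33: [109, 106, 107, 110, 110, 111, 109, 109]  (not all equal)
t=34: [153, 151, 152, 154, 154, 155, 154, 153]  (not all equal)
t=35: [122, 124, 123, 121, 121, 120, 121, 123]  (not all equal)
t=36: [166, 165, 165, 167, 167, 168, 167, 165]  (not all equal)
t=37: [104, 105, 105, 103, 103, 102, 103, 105]  (not all equal)
t=38: [146, 147, 147, 145, 145, 144, 145, 147]  (not all equal)
t=39: [132, 131, 131, 133, 133, 134, 133, 131]  (not all equal)
t=40: [152, 153, 153, 151, 151, 150, 151, 153]  (not all equal)
t=41: [124, 123, 123, 125, 125, 126, 125, 123]  (not all equal)
t=42: [163, 164, 164, 162, 162, 161, 162, 164]  (not all equal)
t=43: [108, 107, 107, 109, 109, 110, 109, 107]  (not all equal)
t=44: [152, 151, 151, 153, 153, 154, 153, 151]  (not all equal)
t=45: [124, 125, 125, 123, 123, 122, 123, 125]  (not all equal)
t=46: [163, 162, 162, 164, 164, 165, 164, 162]  (not all equal)
t=47: [108, 109, 109, 107, 107, 106, 107, 109]  (not all equal)
t=48: [152, 153, 153, 151, 151, 150, 151, 153]  (not all equal)

Answer: never
Key observation: The state at step 40 reappears at step 48 — the system is in a cycle of period 8 from step 40 on.  No step 0..48 is synchronized, and the cycle repeats forever, so no step up to 80 (or ever) has all sites equal.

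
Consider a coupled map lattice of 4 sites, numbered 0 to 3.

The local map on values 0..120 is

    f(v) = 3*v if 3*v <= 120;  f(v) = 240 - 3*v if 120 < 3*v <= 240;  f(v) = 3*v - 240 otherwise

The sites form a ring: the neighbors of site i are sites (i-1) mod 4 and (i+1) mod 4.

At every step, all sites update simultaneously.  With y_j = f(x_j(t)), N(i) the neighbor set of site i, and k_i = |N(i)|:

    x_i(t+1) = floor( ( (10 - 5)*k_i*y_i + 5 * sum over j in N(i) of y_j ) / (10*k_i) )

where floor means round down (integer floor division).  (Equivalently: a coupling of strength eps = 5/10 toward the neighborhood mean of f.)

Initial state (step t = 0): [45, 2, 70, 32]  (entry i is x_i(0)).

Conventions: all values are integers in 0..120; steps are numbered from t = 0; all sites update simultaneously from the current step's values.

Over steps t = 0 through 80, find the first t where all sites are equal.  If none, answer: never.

Answer: 10
Key observation: Synchronization is absorbing here: once all sites are equal they stay equal, and step 10 is the first all-equal step.

Derivation:
t=0: [45, 2, 70, 32]  (not all equal)
t=1: [78, 36, 40, 81]  (not all equal)
t=2: [30, 85, 87, 33]  (not all equal)
t=3: [73, 35, 39, 77]  (not all equal)
t=4: [39, 87, 87, 39]  (not all equal)
t=5: [93, 45, 45, 93]  (not all equal)
t=6: [55, 88, 88, 55]  (not all equal)
t=7: [62, 36, 36, 62]  (not all equal)
t=8: [67, 94, 94, 67]  (not all equal)
t=9: [39, 41, 41, 39]  (not all equal)
t=10: [117, 117, 117, 117]  (all equal)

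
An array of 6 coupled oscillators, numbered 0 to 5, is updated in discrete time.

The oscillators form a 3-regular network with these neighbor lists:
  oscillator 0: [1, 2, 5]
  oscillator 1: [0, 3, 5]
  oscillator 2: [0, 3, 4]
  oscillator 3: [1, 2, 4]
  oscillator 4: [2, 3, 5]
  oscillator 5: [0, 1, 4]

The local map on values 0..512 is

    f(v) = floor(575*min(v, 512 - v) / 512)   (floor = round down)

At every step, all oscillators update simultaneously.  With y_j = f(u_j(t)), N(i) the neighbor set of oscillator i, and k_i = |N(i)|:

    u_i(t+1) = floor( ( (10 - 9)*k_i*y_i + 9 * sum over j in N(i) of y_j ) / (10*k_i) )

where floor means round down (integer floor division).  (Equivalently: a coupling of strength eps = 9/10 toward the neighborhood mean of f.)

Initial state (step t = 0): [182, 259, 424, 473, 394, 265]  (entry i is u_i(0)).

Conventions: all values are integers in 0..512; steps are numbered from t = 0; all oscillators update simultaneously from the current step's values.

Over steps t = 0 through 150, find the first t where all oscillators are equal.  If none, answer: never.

Simulating step by step:
t=0: [182, 259, 424, 473, 394, 265]  (not all equal)
t=1: [218, 185, 123, 158, 138, 213]  (not all equal)
t=2: [199, 218, 186, 167, 181, 205]  (not all equal)
t=3: [226, 216, 204, 215, 207, 224]  (not all equal)
t=4: [241, 247, 240, 235, 239, 243]  (not all equal)
t=5: [272, 269, 267, 270, 268, 271]  (not all equal)
t=6: [272, 270, 271, 273, 272, 271]  (not all equal)
t=7: [270, 269, 268, 269, 269, 269]  (not all equal)
t=8: [272, 271, 271, 272, 272, 271]  (not all equal)
t=9: [269, 269, 269, 269, 269, 269]  (all equal)

Answer: 9
Key observation: Synchronization is absorbing here: once all oscillators are equal they stay equal, and step 9 is the first all-equal step.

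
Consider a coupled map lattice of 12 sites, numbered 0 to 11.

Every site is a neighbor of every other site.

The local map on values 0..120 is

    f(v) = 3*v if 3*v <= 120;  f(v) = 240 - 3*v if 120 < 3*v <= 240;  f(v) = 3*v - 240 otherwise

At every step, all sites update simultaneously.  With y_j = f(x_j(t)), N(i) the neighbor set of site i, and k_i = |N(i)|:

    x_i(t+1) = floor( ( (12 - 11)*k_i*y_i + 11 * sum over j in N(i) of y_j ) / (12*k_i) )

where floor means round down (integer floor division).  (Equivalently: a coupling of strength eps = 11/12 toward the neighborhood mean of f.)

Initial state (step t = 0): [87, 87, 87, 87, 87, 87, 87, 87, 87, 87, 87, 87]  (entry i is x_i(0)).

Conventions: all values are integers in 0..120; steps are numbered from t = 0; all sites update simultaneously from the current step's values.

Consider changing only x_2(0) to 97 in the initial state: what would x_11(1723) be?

Answer: x_11(1723) = 33
Key observation: The state at step 2, [69, 69, 69, 69, 69, 69, 69, 69, 69, 69, 69, 69], reappears at step 6: the system is in a cycle of period 4 from step 2 on.  Therefore the state at step 1723 equals the state at step 2 + ((1723 - 2) mod 4) = 3, which is [33, 33, 33, 33, 33, 33, 33, 33, 33, 33, 33, 33].

Derivation:
t=0: [87, 87, 97, 87, 87, 87, 87, 87, 87, 87, 87, 87]
t=1: [23, 23, 23, 23, 23, 23, 23, 23, 23, 23, 23, 23]
t=2: [69, 69, 69, 69, 69, 69, 69, 69, 69, 69, 69, 69]
t=3: [33, 33, 33, 33, 33, 33, 33, 33, 33, 33, 33, 33]
t=4: [99, 99, 99, 99, 99, 99, 99, 99, 99, 99, 99, 99]
t=5: [57, 57, 57, 57, 57, 57, 57, 57, 57, 57, 57, 57]
t=6: [69, 69, 69, 69, 69, 69, 69, 69, 69, 69, 69, 69]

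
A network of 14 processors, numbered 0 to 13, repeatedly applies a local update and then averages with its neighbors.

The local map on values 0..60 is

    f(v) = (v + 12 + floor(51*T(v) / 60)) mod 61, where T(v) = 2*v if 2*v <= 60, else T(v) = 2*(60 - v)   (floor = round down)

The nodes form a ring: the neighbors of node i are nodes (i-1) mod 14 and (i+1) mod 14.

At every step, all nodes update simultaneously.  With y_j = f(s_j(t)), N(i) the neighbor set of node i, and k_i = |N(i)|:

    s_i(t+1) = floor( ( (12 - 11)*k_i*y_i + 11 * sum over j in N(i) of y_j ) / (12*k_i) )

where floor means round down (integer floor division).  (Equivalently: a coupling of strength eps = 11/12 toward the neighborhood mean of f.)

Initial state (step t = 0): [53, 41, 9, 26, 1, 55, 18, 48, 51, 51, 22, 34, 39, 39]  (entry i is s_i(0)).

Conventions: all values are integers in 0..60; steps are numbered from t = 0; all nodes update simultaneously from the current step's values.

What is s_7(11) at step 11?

Simulating step by step:
t=0: [53, 41, 9, 26, 1, 55, 18, 48, 51, 51, 22, 34, 39, 39]
t=1: [23, 25, 23, 24, 17, 35, 20, 36, 17, 13, 21, 18, 26, 20]
t=2: [11, 13, 16, 33, 24, 30, 25, 30, 38, 33, 49, 17, 31, 16]
t=3: [50, 47, 39, 34, 29, 17, 30, 22, 30, 22, 40, 27, 53, 37]
t=4: [23, 21, 24, 27, 41, 32, 33, 30, 11, 26, 17, 20, 24, 17]
t=5: [30, 13, 15, 19, 26, 26, 30, 34, 27, 46, 16, 33, 29, 17]
t=6: [50, 42, 26, 33, 12, 26, 25, 27, 24, 37, 27, 40, 41, 32]
t=7: [25, 19, 25, 32, 26, 30, 21, 17, 24, 19, 25, 23, 27, 21]
t=8: [5, 16, 16, 20, 30, 15, 41, 14, 28, 15, 8, 19, 11, 19]
t=9: [28, 41, 32, 40, 28, 30, 48, 27, 48, 31, 27, 34, 5, 30]
t=10: [27, 27, 24, 27, 28, 23, 26, 19, 26, 21, 29, 24, 30, 26]
t=11: [22, 19, 22, 20, 18, 22, 8, 19, 5, 23, 12, 29, 19, 26]

Answer: s_7(11) = 19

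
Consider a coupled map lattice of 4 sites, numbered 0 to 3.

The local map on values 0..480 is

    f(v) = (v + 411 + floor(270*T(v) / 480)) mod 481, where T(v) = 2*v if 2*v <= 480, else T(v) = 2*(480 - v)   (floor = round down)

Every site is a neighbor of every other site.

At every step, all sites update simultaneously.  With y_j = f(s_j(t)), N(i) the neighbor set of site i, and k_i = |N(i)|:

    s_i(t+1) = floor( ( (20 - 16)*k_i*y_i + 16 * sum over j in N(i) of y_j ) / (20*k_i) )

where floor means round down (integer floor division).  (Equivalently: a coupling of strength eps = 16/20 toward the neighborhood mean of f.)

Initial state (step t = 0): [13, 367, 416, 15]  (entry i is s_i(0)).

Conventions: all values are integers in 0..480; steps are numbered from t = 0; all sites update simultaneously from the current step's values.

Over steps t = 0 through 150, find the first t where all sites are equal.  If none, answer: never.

Simulating step by step:
t=0: [13, 367, 416, 15]  (not all equal)
t=1: [430, 430, 431, 429]  (not all equal)
t=2: [416, 416, 416, 416]  (all equal)

Answer: 2
Key observation: Synchronization is absorbing here: once all sites are equal they stay equal, and step 2 is the first all-equal step.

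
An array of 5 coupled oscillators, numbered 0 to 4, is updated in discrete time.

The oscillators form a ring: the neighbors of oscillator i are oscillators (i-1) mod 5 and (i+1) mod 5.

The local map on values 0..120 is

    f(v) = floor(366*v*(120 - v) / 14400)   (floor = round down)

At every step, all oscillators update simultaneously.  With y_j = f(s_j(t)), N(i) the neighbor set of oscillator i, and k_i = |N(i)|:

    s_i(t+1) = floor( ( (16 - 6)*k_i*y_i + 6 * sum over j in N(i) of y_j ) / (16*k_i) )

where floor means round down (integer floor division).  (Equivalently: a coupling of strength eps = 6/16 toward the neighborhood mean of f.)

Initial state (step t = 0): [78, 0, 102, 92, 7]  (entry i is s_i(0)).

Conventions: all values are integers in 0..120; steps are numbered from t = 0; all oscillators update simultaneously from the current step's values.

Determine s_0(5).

Simulating step by step:
t=0: [78, 0, 102, 92, 7]
t=1: [55, 24, 40, 53, 40]
t=2: [82, 68, 78, 86, 84]
t=3: [80, 86, 82, 76, 76]
t=4: [80, 76, 79, 83, 83]
t=5: [81, 83, 81, 78, 78]

Answer: s_0(5) = 81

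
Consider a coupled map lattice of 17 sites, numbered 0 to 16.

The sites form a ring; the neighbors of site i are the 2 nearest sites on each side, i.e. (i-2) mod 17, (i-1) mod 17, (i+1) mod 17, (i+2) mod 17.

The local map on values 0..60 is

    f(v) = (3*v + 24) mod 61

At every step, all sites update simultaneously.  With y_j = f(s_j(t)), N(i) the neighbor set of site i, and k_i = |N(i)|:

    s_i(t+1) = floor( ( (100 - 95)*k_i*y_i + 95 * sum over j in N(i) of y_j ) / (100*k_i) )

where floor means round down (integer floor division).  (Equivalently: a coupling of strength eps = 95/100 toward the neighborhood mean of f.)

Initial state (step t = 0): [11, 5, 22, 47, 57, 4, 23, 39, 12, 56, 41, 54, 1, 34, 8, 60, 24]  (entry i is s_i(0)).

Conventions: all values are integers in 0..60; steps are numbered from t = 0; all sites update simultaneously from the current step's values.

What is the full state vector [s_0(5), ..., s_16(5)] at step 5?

Answer: [30, 22, 30, 36, 25, 23, 22, 26, 38, 35, 36, 35, 35, 31, 15, 17, 31]

Derivation:
t=0: [11, 5, 22, 47, 57, 4, 23, 39, 12, 56, 41, 54, 1, 34, 8, 60, 24]
t=1: [32, 40, 37, 29, 33, 26, 31, 33, 23, 25, 24, 15, 20, 23, 23, 35, 40]
t=2: [18, 35, 32, 20, 38, 27, 20, 39, 32, 19, 25, 30, 26, 18, 21, 34, 29]
t=3: [29, 35, 17, 31, 36, 21, 33, 35, 26, 41, 42, 30, 33, 30, 27, 26, 15]
t=4: [19, 30, 29, 16, 23, 18, 20, 22, 16, 31, 29, 28, 42, 35, 26, 38, 34]
t=5: [30, 22, 30, 36, 25, 23, 22, 26, 38, 35, 36, 35, 35, 31, 15, 17, 31]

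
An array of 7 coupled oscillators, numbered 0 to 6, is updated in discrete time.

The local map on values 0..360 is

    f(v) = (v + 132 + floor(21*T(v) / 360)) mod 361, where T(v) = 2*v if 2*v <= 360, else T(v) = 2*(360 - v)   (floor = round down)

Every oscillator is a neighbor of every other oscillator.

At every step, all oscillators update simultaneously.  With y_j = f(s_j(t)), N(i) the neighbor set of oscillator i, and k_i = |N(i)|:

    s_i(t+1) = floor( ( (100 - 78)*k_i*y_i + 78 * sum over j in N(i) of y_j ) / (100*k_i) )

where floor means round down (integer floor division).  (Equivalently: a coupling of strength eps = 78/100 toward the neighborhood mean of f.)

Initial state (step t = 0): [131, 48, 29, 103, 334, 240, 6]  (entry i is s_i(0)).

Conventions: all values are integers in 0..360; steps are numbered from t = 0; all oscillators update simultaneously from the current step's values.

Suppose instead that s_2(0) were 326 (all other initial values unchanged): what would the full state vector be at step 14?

Answer: [191, 191, 191, 191, 191, 191, 191]
Key observation: This trace re-runs the system from the modified initial state.

Derivation:
t=0: [131, 48, 326, 103, 334, 240, 6]
t=1: [165, 157, 149, 162, 150, 142, 152]
t=2: [304, 303, 302, 304, 302, 302, 303]
t=3: [79, 79, 79, 79, 79, 79, 79]
t=4: [220, 220, 220, 220, 220, 220, 220]
t=5: [7, 7, 7, 7, 7, 7, 7]
t=6: [139, 139, 139, 139, 139, 139, 139]
t=7: [287, 287, 287, 287, 287, 287, 287]
t=8: [66, 66, 66, 66, 66, 66, 66]
t=9: [205, 205, 205, 205, 205, 205, 205]
t=10: [355, 355, 355, 355, 355, 355, 355]
t=11: [126, 126, 126, 126, 126, 126, 126]
t=12: [272, 272, 272, 272, 272, 272, 272]
t=13: [53, 53, 53, 53, 53, 53, 53]
t=14: [191, 191, 191, 191, 191, 191, 191]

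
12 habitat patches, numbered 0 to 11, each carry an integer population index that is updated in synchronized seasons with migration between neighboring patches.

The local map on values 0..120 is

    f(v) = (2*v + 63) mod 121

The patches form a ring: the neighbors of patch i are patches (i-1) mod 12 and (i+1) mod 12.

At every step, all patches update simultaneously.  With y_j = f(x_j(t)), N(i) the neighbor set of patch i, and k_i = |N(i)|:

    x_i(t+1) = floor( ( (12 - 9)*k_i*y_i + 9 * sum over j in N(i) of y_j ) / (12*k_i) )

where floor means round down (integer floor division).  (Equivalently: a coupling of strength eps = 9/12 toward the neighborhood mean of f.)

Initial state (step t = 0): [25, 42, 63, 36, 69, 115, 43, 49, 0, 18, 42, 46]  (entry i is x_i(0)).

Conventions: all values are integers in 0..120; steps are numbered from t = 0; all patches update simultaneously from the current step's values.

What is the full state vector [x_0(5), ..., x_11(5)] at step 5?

Simulating step by step:
t=0: [25, 42, 63, 36, 69, 115, 43, 49, 0, 18, 42, 46]
t=1: [50, 74, 32, 59, 44, 53, 41, 44, 67, 58, 56, 60]
t=2: [67, 40, 57, 28, 48, 32, 35, 45, 52, 63, 58, 51]
t=3: [43, 55, 66, 65, 56, 20, 17, 29, 49, 56, 56, 61]
t=4: [50, 51, 65, 66, 79, 82, 62, 51, 30, 48, 57, 46]
t=5: [39, 53, 62, 83, 92, 88, 72, 36, 31, 31, 41, 45]

Answer: [39, 53, 62, 83, 92, 88, 72, 36, 31, 31, 41, 45]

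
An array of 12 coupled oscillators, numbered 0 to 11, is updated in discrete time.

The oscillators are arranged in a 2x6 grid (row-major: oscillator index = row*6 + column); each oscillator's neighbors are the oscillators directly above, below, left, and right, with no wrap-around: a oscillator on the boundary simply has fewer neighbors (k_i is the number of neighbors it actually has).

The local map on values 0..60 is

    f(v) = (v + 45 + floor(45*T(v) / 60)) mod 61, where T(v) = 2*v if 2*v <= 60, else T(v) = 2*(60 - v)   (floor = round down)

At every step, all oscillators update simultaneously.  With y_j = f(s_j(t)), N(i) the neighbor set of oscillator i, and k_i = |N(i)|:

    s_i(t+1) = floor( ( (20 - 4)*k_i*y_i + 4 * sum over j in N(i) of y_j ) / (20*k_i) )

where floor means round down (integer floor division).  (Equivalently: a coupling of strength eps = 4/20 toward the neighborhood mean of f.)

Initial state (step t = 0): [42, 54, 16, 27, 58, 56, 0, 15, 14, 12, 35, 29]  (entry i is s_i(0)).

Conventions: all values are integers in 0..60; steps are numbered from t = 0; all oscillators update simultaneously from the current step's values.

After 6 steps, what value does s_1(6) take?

Simulating step by step:
t=0: [42, 54, 16, 27, 58, 56, 0, 15, 14, 12, 35, 29]
t=1: [51, 44, 27, 46, 46, 46, 43, 24, 19, 19, 52, 55]
t=2: [48, 51, 49, 49, 50, 50, 50, 44, 33, 33, 46, 46]
t=3: [49, 48, 49, 49, 49, 49, 49, 51, 56, 56, 51, 50]
t=4: [49, 49, 48, 48, 48, 49, 48, 48, 46, 46, 48, 48]
t=5: [49, 49, 50, 50, 49, 49, 49, 50, 50, 50, 50, 49]
t=6: [49, 49, 49, 49, 49, 49, 49, 49, 49, 49, 49, 49]

Answer: s_1(6) = 49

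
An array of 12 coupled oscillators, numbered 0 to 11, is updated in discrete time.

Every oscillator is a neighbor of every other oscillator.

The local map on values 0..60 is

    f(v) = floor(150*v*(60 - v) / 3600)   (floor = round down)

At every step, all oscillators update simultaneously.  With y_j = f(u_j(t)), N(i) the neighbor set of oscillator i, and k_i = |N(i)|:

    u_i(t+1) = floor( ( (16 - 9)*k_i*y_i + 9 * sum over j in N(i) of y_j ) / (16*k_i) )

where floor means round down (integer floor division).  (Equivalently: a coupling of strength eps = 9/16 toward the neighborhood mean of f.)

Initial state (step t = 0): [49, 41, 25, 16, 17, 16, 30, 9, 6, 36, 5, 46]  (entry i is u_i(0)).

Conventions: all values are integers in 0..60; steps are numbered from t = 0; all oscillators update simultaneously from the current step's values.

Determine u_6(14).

Simulating step by step:
t=0: [49, 41, 25, 16, 17, 16, 30, 9, 6, 36, 5, 46]
t=1: [24, 28, 30, 27, 27, 27, 30, 23, 21, 30, 20, 26]
t=2: [36, 36, 36, 36, 36, 36, 36, 35, 35, 36, 34, 36]
t=3: [36, 36, 36, 36, 36, 36, 36, 36, 36, 36, 36, 36]
t=4: [36, 36, 36, 36, 36, 36, 36, 36, 36, 36, 36, 36]
t=5: [36, 36, 36, 36, 36, 36, 36, 36, 36, 36, 36, 36]
t=6: [36, 36, 36, 36, 36, 36, 36, 36, 36, 36, 36, 36]
t=7: [36, 36, 36, 36, 36, 36, 36, 36, 36, 36, 36, 36]
t=8: [36, 36, 36, 36, 36, 36, 36, 36, 36, 36, 36, 36]
t=9: [36, 36, 36, 36, 36, 36, 36, 36, 36, 36, 36, 36]
t=10: [36, 36, 36, 36, 36, 36, 36, 36, 36, 36, 36, 36]
t=11: [36, 36, 36, 36, 36, 36, 36, 36, 36, 36, 36, 36]
t=12: [36, 36, 36, 36, 36, 36, 36, 36, 36, 36, 36, 36]
t=13: [36, 36, 36, 36, 36, 36, 36, 36, 36, 36, 36, 36]
t=14: [36, 36, 36, 36, 36, 36, 36, 36, 36, 36, 36, 36]

Answer: u_6(14) = 36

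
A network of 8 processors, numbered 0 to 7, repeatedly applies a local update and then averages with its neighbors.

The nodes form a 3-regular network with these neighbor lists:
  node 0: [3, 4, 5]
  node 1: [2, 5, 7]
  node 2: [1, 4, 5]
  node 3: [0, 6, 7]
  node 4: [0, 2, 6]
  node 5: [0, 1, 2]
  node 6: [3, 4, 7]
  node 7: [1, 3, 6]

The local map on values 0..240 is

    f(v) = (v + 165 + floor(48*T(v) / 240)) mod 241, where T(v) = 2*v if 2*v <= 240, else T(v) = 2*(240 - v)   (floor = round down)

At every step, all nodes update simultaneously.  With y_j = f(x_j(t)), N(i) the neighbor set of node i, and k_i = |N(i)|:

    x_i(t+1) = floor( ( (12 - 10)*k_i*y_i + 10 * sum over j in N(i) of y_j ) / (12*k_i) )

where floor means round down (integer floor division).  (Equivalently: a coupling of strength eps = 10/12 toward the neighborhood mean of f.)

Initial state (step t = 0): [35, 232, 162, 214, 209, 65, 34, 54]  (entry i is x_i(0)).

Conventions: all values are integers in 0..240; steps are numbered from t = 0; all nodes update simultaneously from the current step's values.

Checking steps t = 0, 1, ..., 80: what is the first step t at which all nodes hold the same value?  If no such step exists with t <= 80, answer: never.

Simulating step by step:
t=0: [35, 232, 162, 214, 209, 65, 34, 54]  (not all equal)
t=1: [121, 129, 108, 209, 175, 138, 183, 184]  (not all equal)
t=2: [118, 101, 102, 121, 103, 90, 132, 124]  (not all equal)
t=3: [73, 69, 61, 93, 81, 69, 87, 86]  (not all equal)
t=4: [35, 23, 22, 40, 28, 18, 45, 40]  (not all equal)
t=5: [206, 201, 196, 221, 210, 200, 217, 216]  (not all equal)
t=6: [145, 141, 141, 148, 143, 140, 149, 147]  (not all equal)
t=7: [105, 105, 104, 108, 106, 104, 107, 107]  (not all equal)
t=8: [71, 70, 70, 72, 71, 70, 73, 73]  (not all equal)
t=9: [23, 23, 22, 24, 23, 22, 24, 24]  (not all equal)
t=10: [196, 196, 196, 197, 196, 196, 197, 197]  (not all equal)
t=11: [137, 137, 137, 137, 137, 137, 137, 137]  (all equal)

Answer: 11
Key observation: Synchronization is absorbing here: once all nodes are equal they stay equal, and step 11 is the first all-equal step.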